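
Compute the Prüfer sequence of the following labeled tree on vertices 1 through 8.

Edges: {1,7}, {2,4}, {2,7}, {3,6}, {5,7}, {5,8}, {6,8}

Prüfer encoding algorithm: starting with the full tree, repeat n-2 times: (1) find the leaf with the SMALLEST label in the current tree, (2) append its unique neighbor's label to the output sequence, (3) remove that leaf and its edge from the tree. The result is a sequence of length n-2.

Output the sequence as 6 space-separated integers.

Step 1: leaves = {1,3,4}. Remove smallest leaf 1, emit neighbor 7.
Step 2: leaves = {3,4}. Remove smallest leaf 3, emit neighbor 6.
Step 3: leaves = {4,6}. Remove smallest leaf 4, emit neighbor 2.
Step 4: leaves = {2,6}. Remove smallest leaf 2, emit neighbor 7.
Step 5: leaves = {6,7}. Remove smallest leaf 6, emit neighbor 8.
Step 6: leaves = {7,8}. Remove smallest leaf 7, emit neighbor 5.
Done: 2 vertices remain (5, 8). Sequence = [7 6 2 7 8 5]

Answer: 7 6 2 7 8 5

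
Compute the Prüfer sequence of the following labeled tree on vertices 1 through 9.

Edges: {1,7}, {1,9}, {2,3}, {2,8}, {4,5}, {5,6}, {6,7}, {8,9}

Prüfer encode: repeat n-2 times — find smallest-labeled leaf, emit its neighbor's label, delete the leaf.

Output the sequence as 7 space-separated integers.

Answer: 2 8 5 6 7 1 9

Derivation:
Step 1: leaves = {3,4}. Remove smallest leaf 3, emit neighbor 2.
Step 2: leaves = {2,4}. Remove smallest leaf 2, emit neighbor 8.
Step 3: leaves = {4,8}. Remove smallest leaf 4, emit neighbor 5.
Step 4: leaves = {5,8}. Remove smallest leaf 5, emit neighbor 6.
Step 5: leaves = {6,8}. Remove smallest leaf 6, emit neighbor 7.
Step 6: leaves = {7,8}. Remove smallest leaf 7, emit neighbor 1.
Step 7: leaves = {1,8}. Remove smallest leaf 1, emit neighbor 9.
Done: 2 vertices remain (8, 9). Sequence = [2 8 5 6 7 1 9]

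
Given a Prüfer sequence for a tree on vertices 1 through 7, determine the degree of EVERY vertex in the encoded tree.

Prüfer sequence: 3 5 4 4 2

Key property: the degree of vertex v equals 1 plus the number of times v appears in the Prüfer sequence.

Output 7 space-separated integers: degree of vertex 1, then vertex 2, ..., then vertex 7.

Answer: 1 2 2 3 2 1 1

Derivation:
p_1 = 3: count[3] becomes 1
p_2 = 5: count[5] becomes 1
p_3 = 4: count[4] becomes 1
p_4 = 4: count[4] becomes 2
p_5 = 2: count[2] becomes 1
Degrees (1 + count): deg[1]=1+0=1, deg[2]=1+1=2, deg[3]=1+1=2, deg[4]=1+2=3, deg[5]=1+1=2, deg[6]=1+0=1, deg[7]=1+0=1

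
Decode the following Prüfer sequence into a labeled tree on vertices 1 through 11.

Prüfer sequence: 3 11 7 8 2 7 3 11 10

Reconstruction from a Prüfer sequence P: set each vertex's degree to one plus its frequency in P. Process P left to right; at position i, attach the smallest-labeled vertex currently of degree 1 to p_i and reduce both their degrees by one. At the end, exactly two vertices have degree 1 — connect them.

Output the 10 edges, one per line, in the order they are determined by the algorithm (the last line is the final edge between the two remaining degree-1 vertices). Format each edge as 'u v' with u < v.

Answer: 1 3
4 11
5 7
6 8
2 8
2 7
3 7
3 11
9 10
10 11

Derivation:
Initial degrees: {1:1, 2:2, 3:3, 4:1, 5:1, 6:1, 7:3, 8:2, 9:1, 10:2, 11:3}
Step 1: smallest deg-1 vertex = 1, p_1 = 3. Add edge {1,3}. Now deg[1]=0, deg[3]=2.
Step 2: smallest deg-1 vertex = 4, p_2 = 11. Add edge {4,11}. Now deg[4]=0, deg[11]=2.
Step 3: smallest deg-1 vertex = 5, p_3 = 7. Add edge {5,7}. Now deg[5]=0, deg[7]=2.
Step 4: smallest deg-1 vertex = 6, p_4 = 8. Add edge {6,8}. Now deg[6]=0, deg[8]=1.
Step 5: smallest deg-1 vertex = 8, p_5 = 2. Add edge {2,8}. Now deg[8]=0, deg[2]=1.
Step 6: smallest deg-1 vertex = 2, p_6 = 7. Add edge {2,7}. Now deg[2]=0, deg[7]=1.
Step 7: smallest deg-1 vertex = 7, p_7 = 3. Add edge {3,7}. Now deg[7]=0, deg[3]=1.
Step 8: smallest deg-1 vertex = 3, p_8 = 11. Add edge {3,11}. Now deg[3]=0, deg[11]=1.
Step 9: smallest deg-1 vertex = 9, p_9 = 10. Add edge {9,10}. Now deg[9]=0, deg[10]=1.
Final: two remaining deg-1 vertices are 10, 11. Add edge {10,11}.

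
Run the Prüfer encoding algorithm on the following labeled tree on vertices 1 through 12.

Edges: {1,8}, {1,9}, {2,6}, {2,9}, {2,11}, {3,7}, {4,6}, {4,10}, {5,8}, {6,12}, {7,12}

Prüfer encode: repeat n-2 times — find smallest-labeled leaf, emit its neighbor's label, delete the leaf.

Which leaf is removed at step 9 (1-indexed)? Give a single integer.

Step 1: current leaves = {3,5,10,11}. Remove leaf 3 (neighbor: 7).
Step 2: current leaves = {5,7,10,11}. Remove leaf 5 (neighbor: 8).
Step 3: current leaves = {7,8,10,11}. Remove leaf 7 (neighbor: 12).
Step 4: current leaves = {8,10,11,12}. Remove leaf 8 (neighbor: 1).
Step 5: current leaves = {1,10,11,12}. Remove leaf 1 (neighbor: 9).
Step 6: current leaves = {9,10,11,12}. Remove leaf 9 (neighbor: 2).
Step 7: current leaves = {10,11,12}. Remove leaf 10 (neighbor: 4).
Step 8: current leaves = {4,11,12}. Remove leaf 4 (neighbor: 6).
Step 9: current leaves = {11,12}. Remove leaf 11 (neighbor: 2).

Answer: 11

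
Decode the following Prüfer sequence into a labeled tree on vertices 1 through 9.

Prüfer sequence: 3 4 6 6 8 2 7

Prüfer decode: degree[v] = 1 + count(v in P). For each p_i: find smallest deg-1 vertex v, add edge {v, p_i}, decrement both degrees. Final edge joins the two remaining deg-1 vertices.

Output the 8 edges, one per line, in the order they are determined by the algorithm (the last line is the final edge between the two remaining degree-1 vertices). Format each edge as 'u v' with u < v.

Answer: 1 3
3 4
4 6
5 6
6 8
2 8
2 7
7 9

Derivation:
Initial degrees: {1:1, 2:2, 3:2, 4:2, 5:1, 6:3, 7:2, 8:2, 9:1}
Step 1: smallest deg-1 vertex = 1, p_1 = 3. Add edge {1,3}. Now deg[1]=0, deg[3]=1.
Step 2: smallest deg-1 vertex = 3, p_2 = 4. Add edge {3,4}. Now deg[3]=0, deg[4]=1.
Step 3: smallest deg-1 vertex = 4, p_3 = 6. Add edge {4,6}. Now deg[4]=0, deg[6]=2.
Step 4: smallest deg-1 vertex = 5, p_4 = 6. Add edge {5,6}. Now deg[5]=0, deg[6]=1.
Step 5: smallest deg-1 vertex = 6, p_5 = 8. Add edge {6,8}. Now deg[6]=0, deg[8]=1.
Step 6: smallest deg-1 vertex = 8, p_6 = 2. Add edge {2,8}. Now deg[8]=0, deg[2]=1.
Step 7: smallest deg-1 vertex = 2, p_7 = 7. Add edge {2,7}. Now deg[2]=0, deg[7]=1.
Final: two remaining deg-1 vertices are 7, 9. Add edge {7,9}.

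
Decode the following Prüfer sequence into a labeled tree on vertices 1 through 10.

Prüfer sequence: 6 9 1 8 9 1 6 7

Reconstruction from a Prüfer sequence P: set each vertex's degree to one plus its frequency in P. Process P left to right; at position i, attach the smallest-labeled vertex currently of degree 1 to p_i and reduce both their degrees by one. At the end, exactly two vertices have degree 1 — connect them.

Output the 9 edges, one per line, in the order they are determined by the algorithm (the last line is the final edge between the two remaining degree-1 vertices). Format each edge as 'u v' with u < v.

Initial degrees: {1:3, 2:1, 3:1, 4:1, 5:1, 6:3, 7:2, 8:2, 9:3, 10:1}
Step 1: smallest deg-1 vertex = 2, p_1 = 6. Add edge {2,6}. Now deg[2]=0, deg[6]=2.
Step 2: smallest deg-1 vertex = 3, p_2 = 9. Add edge {3,9}. Now deg[3]=0, deg[9]=2.
Step 3: smallest deg-1 vertex = 4, p_3 = 1. Add edge {1,4}. Now deg[4]=0, deg[1]=2.
Step 4: smallest deg-1 vertex = 5, p_4 = 8. Add edge {5,8}. Now deg[5]=0, deg[8]=1.
Step 5: smallest deg-1 vertex = 8, p_5 = 9. Add edge {8,9}. Now deg[8]=0, deg[9]=1.
Step 6: smallest deg-1 vertex = 9, p_6 = 1. Add edge {1,9}. Now deg[9]=0, deg[1]=1.
Step 7: smallest deg-1 vertex = 1, p_7 = 6. Add edge {1,6}. Now deg[1]=0, deg[6]=1.
Step 8: smallest deg-1 vertex = 6, p_8 = 7. Add edge {6,7}. Now deg[6]=0, deg[7]=1.
Final: two remaining deg-1 vertices are 7, 10. Add edge {7,10}.

Answer: 2 6
3 9
1 4
5 8
8 9
1 9
1 6
6 7
7 10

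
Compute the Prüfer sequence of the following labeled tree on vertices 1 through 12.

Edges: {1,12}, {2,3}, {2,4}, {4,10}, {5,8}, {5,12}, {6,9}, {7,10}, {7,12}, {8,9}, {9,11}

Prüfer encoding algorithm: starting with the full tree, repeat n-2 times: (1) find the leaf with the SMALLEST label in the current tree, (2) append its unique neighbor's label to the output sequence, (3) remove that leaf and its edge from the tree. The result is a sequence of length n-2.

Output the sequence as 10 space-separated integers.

Step 1: leaves = {1,3,6,11}. Remove smallest leaf 1, emit neighbor 12.
Step 2: leaves = {3,6,11}. Remove smallest leaf 3, emit neighbor 2.
Step 3: leaves = {2,6,11}. Remove smallest leaf 2, emit neighbor 4.
Step 4: leaves = {4,6,11}. Remove smallest leaf 4, emit neighbor 10.
Step 5: leaves = {6,10,11}. Remove smallest leaf 6, emit neighbor 9.
Step 6: leaves = {10,11}. Remove smallest leaf 10, emit neighbor 7.
Step 7: leaves = {7,11}. Remove smallest leaf 7, emit neighbor 12.
Step 8: leaves = {11,12}. Remove smallest leaf 11, emit neighbor 9.
Step 9: leaves = {9,12}. Remove smallest leaf 9, emit neighbor 8.
Step 10: leaves = {8,12}. Remove smallest leaf 8, emit neighbor 5.
Done: 2 vertices remain (5, 12). Sequence = [12 2 4 10 9 7 12 9 8 5]

Answer: 12 2 4 10 9 7 12 9 8 5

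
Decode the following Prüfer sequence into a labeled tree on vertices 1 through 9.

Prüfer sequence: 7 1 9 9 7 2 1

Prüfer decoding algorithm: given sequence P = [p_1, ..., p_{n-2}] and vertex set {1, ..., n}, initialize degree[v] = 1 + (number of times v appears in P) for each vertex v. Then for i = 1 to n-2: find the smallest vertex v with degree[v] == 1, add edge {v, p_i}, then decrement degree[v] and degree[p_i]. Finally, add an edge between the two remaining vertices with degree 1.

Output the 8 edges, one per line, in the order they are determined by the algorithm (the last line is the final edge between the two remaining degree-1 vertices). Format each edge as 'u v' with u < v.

Initial degrees: {1:3, 2:2, 3:1, 4:1, 5:1, 6:1, 7:3, 8:1, 9:3}
Step 1: smallest deg-1 vertex = 3, p_1 = 7. Add edge {3,7}. Now deg[3]=0, deg[7]=2.
Step 2: smallest deg-1 vertex = 4, p_2 = 1. Add edge {1,4}. Now deg[4]=0, deg[1]=2.
Step 3: smallest deg-1 vertex = 5, p_3 = 9. Add edge {5,9}. Now deg[5]=0, deg[9]=2.
Step 4: smallest deg-1 vertex = 6, p_4 = 9. Add edge {6,9}. Now deg[6]=0, deg[9]=1.
Step 5: smallest deg-1 vertex = 8, p_5 = 7. Add edge {7,8}. Now deg[8]=0, deg[7]=1.
Step 6: smallest deg-1 vertex = 7, p_6 = 2. Add edge {2,7}. Now deg[7]=0, deg[2]=1.
Step 7: smallest deg-1 vertex = 2, p_7 = 1. Add edge {1,2}. Now deg[2]=0, deg[1]=1.
Final: two remaining deg-1 vertices are 1, 9. Add edge {1,9}.

Answer: 3 7
1 4
5 9
6 9
7 8
2 7
1 2
1 9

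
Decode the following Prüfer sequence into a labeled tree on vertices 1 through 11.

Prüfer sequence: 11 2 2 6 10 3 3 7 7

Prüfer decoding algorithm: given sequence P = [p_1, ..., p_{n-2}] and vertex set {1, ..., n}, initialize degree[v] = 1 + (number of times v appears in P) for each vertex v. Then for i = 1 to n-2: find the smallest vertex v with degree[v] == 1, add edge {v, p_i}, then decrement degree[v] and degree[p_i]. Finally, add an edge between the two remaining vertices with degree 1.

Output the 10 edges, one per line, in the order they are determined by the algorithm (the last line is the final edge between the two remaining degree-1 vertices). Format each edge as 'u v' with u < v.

Initial degrees: {1:1, 2:3, 3:3, 4:1, 5:1, 6:2, 7:3, 8:1, 9:1, 10:2, 11:2}
Step 1: smallest deg-1 vertex = 1, p_1 = 11. Add edge {1,11}. Now deg[1]=0, deg[11]=1.
Step 2: smallest deg-1 vertex = 4, p_2 = 2. Add edge {2,4}. Now deg[4]=0, deg[2]=2.
Step 3: smallest deg-1 vertex = 5, p_3 = 2. Add edge {2,5}. Now deg[5]=0, deg[2]=1.
Step 4: smallest deg-1 vertex = 2, p_4 = 6. Add edge {2,6}. Now deg[2]=0, deg[6]=1.
Step 5: smallest deg-1 vertex = 6, p_5 = 10. Add edge {6,10}. Now deg[6]=0, deg[10]=1.
Step 6: smallest deg-1 vertex = 8, p_6 = 3. Add edge {3,8}. Now deg[8]=0, deg[3]=2.
Step 7: smallest deg-1 vertex = 9, p_7 = 3. Add edge {3,9}. Now deg[9]=0, deg[3]=1.
Step 8: smallest deg-1 vertex = 3, p_8 = 7. Add edge {3,7}. Now deg[3]=0, deg[7]=2.
Step 9: smallest deg-1 vertex = 10, p_9 = 7. Add edge {7,10}. Now deg[10]=0, deg[7]=1.
Final: two remaining deg-1 vertices are 7, 11. Add edge {7,11}.

Answer: 1 11
2 4
2 5
2 6
6 10
3 8
3 9
3 7
7 10
7 11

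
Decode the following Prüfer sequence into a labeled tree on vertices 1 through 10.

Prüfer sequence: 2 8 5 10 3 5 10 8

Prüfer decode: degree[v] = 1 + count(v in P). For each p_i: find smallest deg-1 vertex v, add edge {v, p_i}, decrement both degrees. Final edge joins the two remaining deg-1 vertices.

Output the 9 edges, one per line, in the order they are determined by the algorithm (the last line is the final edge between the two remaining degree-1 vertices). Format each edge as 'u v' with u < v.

Answer: 1 2
2 8
4 5
6 10
3 7
3 5
5 10
8 9
8 10

Derivation:
Initial degrees: {1:1, 2:2, 3:2, 4:1, 5:3, 6:1, 7:1, 8:3, 9:1, 10:3}
Step 1: smallest deg-1 vertex = 1, p_1 = 2. Add edge {1,2}. Now deg[1]=0, deg[2]=1.
Step 2: smallest deg-1 vertex = 2, p_2 = 8. Add edge {2,8}. Now deg[2]=0, deg[8]=2.
Step 3: smallest deg-1 vertex = 4, p_3 = 5. Add edge {4,5}. Now deg[4]=0, deg[5]=2.
Step 4: smallest deg-1 vertex = 6, p_4 = 10. Add edge {6,10}. Now deg[6]=0, deg[10]=2.
Step 5: smallest deg-1 vertex = 7, p_5 = 3. Add edge {3,7}. Now deg[7]=0, deg[3]=1.
Step 6: smallest deg-1 vertex = 3, p_6 = 5. Add edge {3,5}. Now deg[3]=0, deg[5]=1.
Step 7: smallest deg-1 vertex = 5, p_7 = 10. Add edge {5,10}. Now deg[5]=0, deg[10]=1.
Step 8: smallest deg-1 vertex = 9, p_8 = 8. Add edge {8,9}. Now deg[9]=0, deg[8]=1.
Final: two remaining deg-1 vertices are 8, 10. Add edge {8,10}.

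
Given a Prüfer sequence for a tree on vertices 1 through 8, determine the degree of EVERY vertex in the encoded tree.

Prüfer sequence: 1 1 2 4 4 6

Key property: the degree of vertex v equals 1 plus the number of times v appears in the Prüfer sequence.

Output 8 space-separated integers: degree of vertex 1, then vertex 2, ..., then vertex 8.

p_1 = 1: count[1] becomes 1
p_2 = 1: count[1] becomes 2
p_3 = 2: count[2] becomes 1
p_4 = 4: count[4] becomes 1
p_5 = 4: count[4] becomes 2
p_6 = 6: count[6] becomes 1
Degrees (1 + count): deg[1]=1+2=3, deg[2]=1+1=2, deg[3]=1+0=1, deg[4]=1+2=3, deg[5]=1+0=1, deg[6]=1+1=2, deg[7]=1+0=1, deg[8]=1+0=1

Answer: 3 2 1 3 1 2 1 1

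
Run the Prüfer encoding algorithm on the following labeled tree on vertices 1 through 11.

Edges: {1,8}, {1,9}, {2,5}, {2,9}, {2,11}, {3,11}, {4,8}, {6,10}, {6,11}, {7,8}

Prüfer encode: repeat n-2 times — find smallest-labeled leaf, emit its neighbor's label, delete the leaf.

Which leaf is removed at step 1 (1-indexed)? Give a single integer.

Step 1: current leaves = {3,4,5,7,10}. Remove leaf 3 (neighbor: 11).

Answer: 3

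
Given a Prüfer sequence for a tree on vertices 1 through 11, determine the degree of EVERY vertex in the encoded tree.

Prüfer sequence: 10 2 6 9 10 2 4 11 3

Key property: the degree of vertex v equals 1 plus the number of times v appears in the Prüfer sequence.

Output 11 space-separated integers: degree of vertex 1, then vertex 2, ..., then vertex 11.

Answer: 1 3 2 2 1 2 1 1 2 3 2

Derivation:
p_1 = 10: count[10] becomes 1
p_2 = 2: count[2] becomes 1
p_3 = 6: count[6] becomes 1
p_4 = 9: count[9] becomes 1
p_5 = 10: count[10] becomes 2
p_6 = 2: count[2] becomes 2
p_7 = 4: count[4] becomes 1
p_8 = 11: count[11] becomes 1
p_9 = 3: count[3] becomes 1
Degrees (1 + count): deg[1]=1+0=1, deg[2]=1+2=3, deg[3]=1+1=2, deg[4]=1+1=2, deg[5]=1+0=1, deg[6]=1+1=2, deg[7]=1+0=1, deg[8]=1+0=1, deg[9]=1+1=2, deg[10]=1+2=3, deg[11]=1+1=2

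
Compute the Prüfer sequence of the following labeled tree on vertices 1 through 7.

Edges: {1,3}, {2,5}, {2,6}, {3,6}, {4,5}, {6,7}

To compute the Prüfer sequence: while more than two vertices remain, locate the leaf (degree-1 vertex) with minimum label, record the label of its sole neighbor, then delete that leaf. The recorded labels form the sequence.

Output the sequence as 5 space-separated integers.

Step 1: leaves = {1,4,7}. Remove smallest leaf 1, emit neighbor 3.
Step 2: leaves = {3,4,7}. Remove smallest leaf 3, emit neighbor 6.
Step 3: leaves = {4,7}. Remove smallest leaf 4, emit neighbor 5.
Step 4: leaves = {5,7}. Remove smallest leaf 5, emit neighbor 2.
Step 5: leaves = {2,7}. Remove smallest leaf 2, emit neighbor 6.
Done: 2 vertices remain (6, 7). Sequence = [3 6 5 2 6]

Answer: 3 6 5 2 6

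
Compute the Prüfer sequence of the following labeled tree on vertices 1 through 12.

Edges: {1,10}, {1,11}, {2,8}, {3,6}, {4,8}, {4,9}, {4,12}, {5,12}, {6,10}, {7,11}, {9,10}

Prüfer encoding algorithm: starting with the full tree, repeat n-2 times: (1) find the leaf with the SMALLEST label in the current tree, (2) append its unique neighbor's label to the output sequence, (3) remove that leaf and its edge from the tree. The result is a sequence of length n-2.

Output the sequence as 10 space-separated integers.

Step 1: leaves = {2,3,5,7}. Remove smallest leaf 2, emit neighbor 8.
Step 2: leaves = {3,5,7,8}. Remove smallest leaf 3, emit neighbor 6.
Step 3: leaves = {5,6,7,8}. Remove smallest leaf 5, emit neighbor 12.
Step 4: leaves = {6,7,8,12}. Remove smallest leaf 6, emit neighbor 10.
Step 5: leaves = {7,8,12}. Remove smallest leaf 7, emit neighbor 11.
Step 6: leaves = {8,11,12}. Remove smallest leaf 8, emit neighbor 4.
Step 7: leaves = {11,12}. Remove smallest leaf 11, emit neighbor 1.
Step 8: leaves = {1,12}. Remove smallest leaf 1, emit neighbor 10.
Step 9: leaves = {10,12}. Remove smallest leaf 10, emit neighbor 9.
Step 10: leaves = {9,12}. Remove smallest leaf 9, emit neighbor 4.
Done: 2 vertices remain (4, 12). Sequence = [8 6 12 10 11 4 1 10 9 4]

Answer: 8 6 12 10 11 4 1 10 9 4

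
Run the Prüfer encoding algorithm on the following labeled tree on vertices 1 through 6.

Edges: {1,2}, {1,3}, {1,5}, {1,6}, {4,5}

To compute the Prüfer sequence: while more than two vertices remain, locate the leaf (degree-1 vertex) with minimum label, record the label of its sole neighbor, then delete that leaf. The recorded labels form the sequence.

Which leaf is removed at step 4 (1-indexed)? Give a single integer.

Answer: 5

Derivation:
Step 1: current leaves = {2,3,4,6}. Remove leaf 2 (neighbor: 1).
Step 2: current leaves = {3,4,6}. Remove leaf 3 (neighbor: 1).
Step 3: current leaves = {4,6}. Remove leaf 4 (neighbor: 5).
Step 4: current leaves = {5,6}. Remove leaf 5 (neighbor: 1).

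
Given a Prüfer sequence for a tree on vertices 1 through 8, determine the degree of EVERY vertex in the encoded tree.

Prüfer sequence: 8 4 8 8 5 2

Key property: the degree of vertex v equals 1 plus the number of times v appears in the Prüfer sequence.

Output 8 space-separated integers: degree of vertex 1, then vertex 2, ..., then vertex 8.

Answer: 1 2 1 2 2 1 1 4

Derivation:
p_1 = 8: count[8] becomes 1
p_2 = 4: count[4] becomes 1
p_3 = 8: count[8] becomes 2
p_4 = 8: count[8] becomes 3
p_5 = 5: count[5] becomes 1
p_6 = 2: count[2] becomes 1
Degrees (1 + count): deg[1]=1+0=1, deg[2]=1+1=2, deg[3]=1+0=1, deg[4]=1+1=2, deg[5]=1+1=2, deg[6]=1+0=1, deg[7]=1+0=1, deg[8]=1+3=4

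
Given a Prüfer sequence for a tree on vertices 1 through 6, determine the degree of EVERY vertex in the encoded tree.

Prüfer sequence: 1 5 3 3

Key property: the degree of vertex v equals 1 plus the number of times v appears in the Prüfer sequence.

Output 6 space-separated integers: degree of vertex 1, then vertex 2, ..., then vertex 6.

p_1 = 1: count[1] becomes 1
p_2 = 5: count[5] becomes 1
p_3 = 3: count[3] becomes 1
p_4 = 3: count[3] becomes 2
Degrees (1 + count): deg[1]=1+1=2, deg[2]=1+0=1, deg[3]=1+2=3, deg[4]=1+0=1, deg[5]=1+1=2, deg[6]=1+0=1

Answer: 2 1 3 1 2 1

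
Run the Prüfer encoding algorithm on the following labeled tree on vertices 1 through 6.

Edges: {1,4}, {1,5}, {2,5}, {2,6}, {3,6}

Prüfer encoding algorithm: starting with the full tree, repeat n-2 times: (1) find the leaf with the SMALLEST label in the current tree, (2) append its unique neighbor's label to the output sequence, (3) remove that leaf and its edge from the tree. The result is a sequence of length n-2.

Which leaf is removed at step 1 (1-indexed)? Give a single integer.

Answer: 3

Derivation:
Step 1: current leaves = {3,4}. Remove leaf 3 (neighbor: 6).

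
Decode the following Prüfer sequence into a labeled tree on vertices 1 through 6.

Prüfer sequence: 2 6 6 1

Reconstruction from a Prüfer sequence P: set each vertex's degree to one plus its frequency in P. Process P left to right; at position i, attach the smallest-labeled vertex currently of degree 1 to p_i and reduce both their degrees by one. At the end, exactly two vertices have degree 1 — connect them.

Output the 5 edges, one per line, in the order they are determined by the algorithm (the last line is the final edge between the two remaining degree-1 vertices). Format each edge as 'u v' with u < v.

Answer: 2 3
2 6
4 6
1 5
1 6

Derivation:
Initial degrees: {1:2, 2:2, 3:1, 4:1, 5:1, 6:3}
Step 1: smallest deg-1 vertex = 3, p_1 = 2. Add edge {2,3}. Now deg[3]=0, deg[2]=1.
Step 2: smallest deg-1 vertex = 2, p_2 = 6. Add edge {2,6}. Now deg[2]=0, deg[6]=2.
Step 3: smallest deg-1 vertex = 4, p_3 = 6. Add edge {4,6}. Now deg[4]=0, deg[6]=1.
Step 4: smallest deg-1 vertex = 5, p_4 = 1. Add edge {1,5}. Now deg[5]=0, deg[1]=1.
Final: two remaining deg-1 vertices are 1, 6. Add edge {1,6}.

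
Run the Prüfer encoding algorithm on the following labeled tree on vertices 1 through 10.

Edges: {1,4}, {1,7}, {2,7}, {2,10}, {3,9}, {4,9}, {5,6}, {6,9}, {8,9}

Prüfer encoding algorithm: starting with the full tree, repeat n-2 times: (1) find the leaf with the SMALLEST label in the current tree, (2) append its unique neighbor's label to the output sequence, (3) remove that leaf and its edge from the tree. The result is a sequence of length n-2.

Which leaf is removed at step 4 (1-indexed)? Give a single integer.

Answer: 8

Derivation:
Step 1: current leaves = {3,5,8,10}. Remove leaf 3 (neighbor: 9).
Step 2: current leaves = {5,8,10}. Remove leaf 5 (neighbor: 6).
Step 3: current leaves = {6,8,10}. Remove leaf 6 (neighbor: 9).
Step 4: current leaves = {8,10}. Remove leaf 8 (neighbor: 9).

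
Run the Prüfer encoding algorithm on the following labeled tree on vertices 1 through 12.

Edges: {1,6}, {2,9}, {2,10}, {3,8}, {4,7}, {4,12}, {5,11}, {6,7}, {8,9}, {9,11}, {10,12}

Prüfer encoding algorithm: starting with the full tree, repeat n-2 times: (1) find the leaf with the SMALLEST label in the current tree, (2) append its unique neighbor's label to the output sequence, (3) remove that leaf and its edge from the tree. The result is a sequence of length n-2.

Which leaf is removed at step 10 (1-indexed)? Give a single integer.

Step 1: current leaves = {1,3,5}. Remove leaf 1 (neighbor: 6).
Step 2: current leaves = {3,5,6}. Remove leaf 3 (neighbor: 8).
Step 3: current leaves = {5,6,8}. Remove leaf 5 (neighbor: 11).
Step 4: current leaves = {6,8,11}. Remove leaf 6 (neighbor: 7).
Step 5: current leaves = {7,8,11}. Remove leaf 7 (neighbor: 4).
Step 6: current leaves = {4,8,11}. Remove leaf 4 (neighbor: 12).
Step 7: current leaves = {8,11,12}. Remove leaf 8 (neighbor: 9).
Step 8: current leaves = {11,12}. Remove leaf 11 (neighbor: 9).
Step 9: current leaves = {9,12}. Remove leaf 9 (neighbor: 2).
Step 10: current leaves = {2,12}. Remove leaf 2 (neighbor: 10).

Answer: 2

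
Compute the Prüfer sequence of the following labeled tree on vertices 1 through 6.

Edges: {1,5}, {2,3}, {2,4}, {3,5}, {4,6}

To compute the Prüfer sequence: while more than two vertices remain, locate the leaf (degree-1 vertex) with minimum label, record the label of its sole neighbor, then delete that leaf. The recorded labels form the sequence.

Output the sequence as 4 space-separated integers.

Step 1: leaves = {1,6}. Remove smallest leaf 1, emit neighbor 5.
Step 2: leaves = {5,6}. Remove smallest leaf 5, emit neighbor 3.
Step 3: leaves = {3,6}. Remove smallest leaf 3, emit neighbor 2.
Step 4: leaves = {2,6}. Remove smallest leaf 2, emit neighbor 4.
Done: 2 vertices remain (4, 6). Sequence = [5 3 2 4]

Answer: 5 3 2 4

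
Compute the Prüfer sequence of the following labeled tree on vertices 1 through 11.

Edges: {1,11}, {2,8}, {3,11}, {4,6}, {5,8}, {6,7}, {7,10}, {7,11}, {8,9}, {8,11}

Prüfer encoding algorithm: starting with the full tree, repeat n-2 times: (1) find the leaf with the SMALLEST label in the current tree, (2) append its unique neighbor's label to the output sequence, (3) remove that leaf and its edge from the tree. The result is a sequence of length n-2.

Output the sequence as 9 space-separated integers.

Step 1: leaves = {1,2,3,4,5,9,10}. Remove smallest leaf 1, emit neighbor 11.
Step 2: leaves = {2,3,4,5,9,10}. Remove smallest leaf 2, emit neighbor 8.
Step 3: leaves = {3,4,5,9,10}. Remove smallest leaf 3, emit neighbor 11.
Step 4: leaves = {4,5,9,10}. Remove smallest leaf 4, emit neighbor 6.
Step 5: leaves = {5,6,9,10}. Remove smallest leaf 5, emit neighbor 8.
Step 6: leaves = {6,9,10}. Remove smallest leaf 6, emit neighbor 7.
Step 7: leaves = {9,10}. Remove smallest leaf 9, emit neighbor 8.
Step 8: leaves = {8,10}. Remove smallest leaf 8, emit neighbor 11.
Step 9: leaves = {10,11}. Remove smallest leaf 10, emit neighbor 7.
Done: 2 vertices remain (7, 11). Sequence = [11 8 11 6 8 7 8 11 7]

Answer: 11 8 11 6 8 7 8 11 7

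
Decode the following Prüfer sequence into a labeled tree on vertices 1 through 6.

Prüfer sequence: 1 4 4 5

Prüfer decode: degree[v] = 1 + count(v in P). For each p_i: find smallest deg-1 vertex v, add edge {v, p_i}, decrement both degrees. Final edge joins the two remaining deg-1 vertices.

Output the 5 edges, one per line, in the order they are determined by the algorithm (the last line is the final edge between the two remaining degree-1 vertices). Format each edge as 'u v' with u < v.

Answer: 1 2
1 4
3 4
4 5
5 6

Derivation:
Initial degrees: {1:2, 2:1, 3:1, 4:3, 5:2, 6:1}
Step 1: smallest deg-1 vertex = 2, p_1 = 1. Add edge {1,2}. Now deg[2]=0, deg[1]=1.
Step 2: smallest deg-1 vertex = 1, p_2 = 4. Add edge {1,4}. Now deg[1]=0, deg[4]=2.
Step 3: smallest deg-1 vertex = 3, p_3 = 4. Add edge {3,4}. Now deg[3]=0, deg[4]=1.
Step 4: smallest deg-1 vertex = 4, p_4 = 5. Add edge {4,5}. Now deg[4]=0, deg[5]=1.
Final: two remaining deg-1 vertices are 5, 6. Add edge {5,6}.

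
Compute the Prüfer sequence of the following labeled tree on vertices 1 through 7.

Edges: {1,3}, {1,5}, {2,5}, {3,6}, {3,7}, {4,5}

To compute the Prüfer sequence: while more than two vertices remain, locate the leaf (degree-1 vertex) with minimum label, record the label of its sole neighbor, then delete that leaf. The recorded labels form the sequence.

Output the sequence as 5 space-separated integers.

Step 1: leaves = {2,4,6,7}. Remove smallest leaf 2, emit neighbor 5.
Step 2: leaves = {4,6,7}. Remove smallest leaf 4, emit neighbor 5.
Step 3: leaves = {5,6,7}. Remove smallest leaf 5, emit neighbor 1.
Step 4: leaves = {1,6,7}. Remove smallest leaf 1, emit neighbor 3.
Step 5: leaves = {6,7}. Remove smallest leaf 6, emit neighbor 3.
Done: 2 vertices remain (3, 7). Sequence = [5 5 1 3 3]

Answer: 5 5 1 3 3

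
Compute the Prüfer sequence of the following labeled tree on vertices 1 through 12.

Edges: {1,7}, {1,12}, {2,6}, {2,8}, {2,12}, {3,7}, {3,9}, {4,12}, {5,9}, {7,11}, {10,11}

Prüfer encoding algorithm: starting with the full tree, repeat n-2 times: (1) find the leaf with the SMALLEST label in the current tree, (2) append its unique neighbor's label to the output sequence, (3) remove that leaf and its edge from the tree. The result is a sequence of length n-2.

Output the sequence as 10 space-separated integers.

Answer: 12 9 2 2 12 3 7 11 7 1

Derivation:
Step 1: leaves = {4,5,6,8,10}. Remove smallest leaf 4, emit neighbor 12.
Step 2: leaves = {5,6,8,10}. Remove smallest leaf 5, emit neighbor 9.
Step 3: leaves = {6,8,9,10}. Remove smallest leaf 6, emit neighbor 2.
Step 4: leaves = {8,9,10}. Remove smallest leaf 8, emit neighbor 2.
Step 5: leaves = {2,9,10}. Remove smallest leaf 2, emit neighbor 12.
Step 6: leaves = {9,10,12}. Remove smallest leaf 9, emit neighbor 3.
Step 7: leaves = {3,10,12}. Remove smallest leaf 3, emit neighbor 7.
Step 8: leaves = {10,12}. Remove smallest leaf 10, emit neighbor 11.
Step 9: leaves = {11,12}. Remove smallest leaf 11, emit neighbor 7.
Step 10: leaves = {7,12}. Remove smallest leaf 7, emit neighbor 1.
Done: 2 vertices remain (1, 12). Sequence = [12 9 2 2 12 3 7 11 7 1]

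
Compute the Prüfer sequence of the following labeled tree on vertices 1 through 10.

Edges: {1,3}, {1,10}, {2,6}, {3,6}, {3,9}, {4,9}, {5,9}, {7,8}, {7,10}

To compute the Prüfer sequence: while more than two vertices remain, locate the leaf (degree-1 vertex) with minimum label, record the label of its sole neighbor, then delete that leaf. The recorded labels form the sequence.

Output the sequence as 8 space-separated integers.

Answer: 6 9 9 3 7 10 3 1

Derivation:
Step 1: leaves = {2,4,5,8}. Remove smallest leaf 2, emit neighbor 6.
Step 2: leaves = {4,5,6,8}. Remove smallest leaf 4, emit neighbor 9.
Step 3: leaves = {5,6,8}. Remove smallest leaf 5, emit neighbor 9.
Step 4: leaves = {6,8,9}. Remove smallest leaf 6, emit neighbor 3.
Step 5: leaves = {8,9}. Remove smallest leaf 8, emit neighbor 7.
Step 6: leaves = {7,9}. Remove smallest leaf 7, emit neighbor 10.
Step 7: leaves = {9,10}. Remove smallest leaf 9, emit neighbor 3.
Step 8: leaves = {3,10}. Remove smallest leaf 3, emit neighbor 1.
Done: 2 vertices remain (1, 10). Sequence = [6 9 9 3 7 10 3 1]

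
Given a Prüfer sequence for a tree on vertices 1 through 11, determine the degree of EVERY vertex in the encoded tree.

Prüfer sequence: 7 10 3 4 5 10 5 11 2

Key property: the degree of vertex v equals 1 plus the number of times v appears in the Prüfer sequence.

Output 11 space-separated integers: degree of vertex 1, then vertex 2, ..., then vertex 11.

p_1 = 7: count[7] becomes 1
p_2 = 10: count[10] becomes 1
p_3 = 3: count[3] becomes 1
p_4 = 4: count[4] becomes 1
p_5 = 5: count[5] becomes 1
p_6 = 10: count[10] becomes 2
p_7 = 5: count[5] becomes 2
p_8 = 11: count[11] becomes 1
p_9 = 2: count[2] becomes 1
Degrees (1 + count): deg[1]=1+0=1, deg[2]=1+1=2, deg[3]=1+1=2, deg[4]=1+1=2, deg[5]=1+2=3, deg[6]=1+0=1, deg[7]=1+1=2, deg[8]=1+0=1, deg[9]=1+0=1, deg[10]=1+2=3, deg[11]=1+1=2

Answer: 1 2 2 2 3 1 2 1 1 3 2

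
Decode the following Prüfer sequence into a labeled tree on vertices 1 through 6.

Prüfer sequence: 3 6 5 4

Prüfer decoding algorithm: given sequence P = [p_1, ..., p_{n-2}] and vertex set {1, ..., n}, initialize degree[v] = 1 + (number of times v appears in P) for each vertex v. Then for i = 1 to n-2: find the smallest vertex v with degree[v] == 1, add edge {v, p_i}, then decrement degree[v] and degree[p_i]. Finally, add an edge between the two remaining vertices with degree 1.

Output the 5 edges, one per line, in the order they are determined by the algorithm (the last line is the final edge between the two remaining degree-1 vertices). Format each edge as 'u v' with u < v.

Initial degrees: {1:1, 2:1, 3:2, 4:2, 5:2, 6:2}
Step 1: smallest deg-1 vertex = 1, p_1 = 3. Add edge {1,3}. Now deg[1]=0, deg[3]=1.
Step 2: smallest deg-1 vertex = 2, p_2 = 6. Add edge {2,6}. Now deg[2]=0, deg[6]=1.
Step 3: smallest deg-1 vertex = 3, p_3 = 5. Add edge {3,5}. Now deg[3]=0, deg[5]=1.
Step 4: smallest deg-1 vertex = 5, p_4 = 4. Add edge {4,5}. Now deg[5]=0, deg[4]=1.
Final: two remaining deg-1 vertices are 4, 6. Add edge {4,6}.

Answer: 1 3
2 6
3 5
4 5
4 6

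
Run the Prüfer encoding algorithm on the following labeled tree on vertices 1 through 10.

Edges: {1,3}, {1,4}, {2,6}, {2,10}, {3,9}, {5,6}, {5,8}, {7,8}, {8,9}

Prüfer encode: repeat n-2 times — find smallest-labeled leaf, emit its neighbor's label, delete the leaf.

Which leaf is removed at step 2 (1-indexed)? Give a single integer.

Answer: 1

Derivation:
Step 1: current leaves = {4,7,10}. Remove leaf 4 (neighbor: 1).
Step 2: current leaves = {1,7,10}. Remove leaf 1 (neighbor: 3).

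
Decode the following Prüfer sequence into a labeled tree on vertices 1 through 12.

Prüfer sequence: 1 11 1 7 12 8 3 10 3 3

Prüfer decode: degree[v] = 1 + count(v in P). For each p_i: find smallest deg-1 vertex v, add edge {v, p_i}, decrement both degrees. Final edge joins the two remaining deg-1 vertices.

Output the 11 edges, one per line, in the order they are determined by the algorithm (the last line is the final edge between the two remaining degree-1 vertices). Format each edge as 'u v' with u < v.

Answer: 1 2
4 11
1 5
1 7
6 12
7 8
3 8
9 10
3 10
3 11
3 12

Derivation:
Initial degrees: {1:3, 2:1, 3:4, 4:1, 5:1, 6:1, 7:2, 8:2, 9:1, 10:2, 11:2, 12:2}
Step 1: smallest deg-1 vertex = 2, p_1 = 1. Add edge {1,2}. Now deg[2]=0, deg[1]=2.
Step 2: smallest deg-1 vertex = 4, p_2 = 11. Add edge {4,11}. Now deg[4]=0, deg[11]=1.
Step 3: smallest deg-1 vertex = 5, p_3 = 1. Add edge {1,5}. Now deg[5]=0, deg[1]=1.
Step 4: smallest deg-1 vertex = 1, p_4 = 7. Add edge {1,7}. Now deg[1]=0, deg[7]=1.
Step 5: smallest deg-1 vertex = 6, p_5 = 12. Add edge {6,12}. Now deg[6]=0, deg[12]=1.
Step 6: smallest deg-1 vertex = 7, p_6 = 8. Add edge {7,8}. Now deg[7]=0, deg[8]=1.
Step 7: smallest deg-1 vertex = 8, p_7 = 3. Add edge {3,8}. Now deg[8]=0, deg[3]=3.
Step 8: smallest deg-1 vertex = 9, p_8 = 10. Add edge {9,10}. Now deg[9]=0, deg[10]=1.
Step 9: smallest deg-1 vertex = 10, p_9 = 3. Add edge {3,10}. Now deg[10]=0, deg[3]=2.
Step 10: smallest deg-1 vertex = 11, p_10 = 3. Add edge {3,11}. Now deg[11]=0, deg[3]=1.
Final: two remaining deg-1 vertices are 3, 12. Add edge {3,12}.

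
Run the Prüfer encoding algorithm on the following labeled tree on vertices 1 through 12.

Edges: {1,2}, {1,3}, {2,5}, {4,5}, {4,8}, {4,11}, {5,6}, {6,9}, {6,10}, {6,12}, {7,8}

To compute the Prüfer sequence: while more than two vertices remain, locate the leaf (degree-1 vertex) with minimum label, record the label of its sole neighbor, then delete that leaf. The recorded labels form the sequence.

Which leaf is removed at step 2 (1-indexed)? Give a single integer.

Step 1: current leaves = {3,7,9,10,11,12}. Remove leaf 3 (neighbor: 1).
Step 2: current leaves = {1,7,9,10,11,12}. Remove leaf 1 (neighbor: 2).

Answer: 1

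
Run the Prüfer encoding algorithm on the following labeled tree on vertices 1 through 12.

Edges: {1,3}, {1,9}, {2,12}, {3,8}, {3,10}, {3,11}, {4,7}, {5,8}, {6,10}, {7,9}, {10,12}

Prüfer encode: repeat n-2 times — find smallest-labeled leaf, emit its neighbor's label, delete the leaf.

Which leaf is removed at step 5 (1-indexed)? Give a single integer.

Step 1: current leaves = {2,4,5,6,11}. Remove leaf 2 (neighbor: 12).
Step 2: current leaves = {4,5,6,11,12}. Remove leaf 4 (neighbor: 7).
Step 3: current leaves = {5,6,7,11,12}. Remove leaf 5 (neighbor: 8).
Step 4: current leaves = {6,7,8,11,12}. Remove leaf 6 (neighbor: 10).
Step 5: current leaves = {7,8,11,12}. Remove leaf 7 (neighbor: 9).

Answer: 7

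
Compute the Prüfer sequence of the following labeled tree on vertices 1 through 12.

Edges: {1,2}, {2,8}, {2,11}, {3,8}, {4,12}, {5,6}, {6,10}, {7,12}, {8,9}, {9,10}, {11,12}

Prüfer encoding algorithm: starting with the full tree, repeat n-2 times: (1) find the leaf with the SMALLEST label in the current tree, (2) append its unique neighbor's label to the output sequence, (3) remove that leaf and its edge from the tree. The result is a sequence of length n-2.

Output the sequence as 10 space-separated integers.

Answer: 2 8 12 6 10 12 9 8 2 11

Derivation:
Step 1: leaves = {1,3,4,5,7}. Remove smallest leaf 1, emit neighbor 2.
Step 2: leaves = {3,4,5,7}. Remove smallest leaf 3, emit neighbor 8.
Step 3: leaves = {4,5,7}. Remove smallest leaf 4, emit neighbor 12.
Step 4: leaves = {5,7}. Remove smallest leaf 5, emit neighbor 6.
Step 5: leaves = {6,7}. Remove smallest leaf 6, emit neighbor 10.
Step 6: leaves = {7,10}. Remove smallest leaf 7, emit neighbor 12.
Step 7: leaves = {10,12}. Remove smallest leaf 10, emit neighbor 9.
Step 8: leaves = {9,12}. Remove smallest leaf 9, emit neighbor 8.
Step 9: leaves = {8,12}. Remove smallest leaf 8, emit neighbor 2.
Step 10: leaves = {2,12}. Remove smallest leaf 2, emit neighbor 11.
Done: 2 vertices remain (11, 12). Sequence = [2 8 12 6 10 12 9 8 2 11]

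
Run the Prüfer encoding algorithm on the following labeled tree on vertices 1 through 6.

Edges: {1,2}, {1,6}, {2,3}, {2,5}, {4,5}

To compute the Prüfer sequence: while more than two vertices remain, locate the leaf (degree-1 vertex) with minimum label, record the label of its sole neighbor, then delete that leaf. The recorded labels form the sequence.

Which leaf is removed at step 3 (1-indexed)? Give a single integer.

Step 1: current leaves = {3,4,6}. Remove leaf 3 (neighbor: 2).
Step 2: current leaves = {4,6}. Remove leaf 4 (neighbor: 5).
Step 3: current leaves = {5,6}. Remove leaf 5 (neighbor: 2).

Answer: 5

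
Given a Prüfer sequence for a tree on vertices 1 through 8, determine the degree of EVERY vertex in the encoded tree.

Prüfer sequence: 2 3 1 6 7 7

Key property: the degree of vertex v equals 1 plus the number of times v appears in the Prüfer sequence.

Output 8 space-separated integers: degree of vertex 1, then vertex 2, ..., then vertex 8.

p_1 = 2: count[2] becomes 1
p_2 = 3: count[3] becomes 1
p_3 = 1: count[1] becomes 1
p_4 = 6: count[6] becomes 1
p_5 = 7: count[7] becomes 1
p_6 = 7: count[7] becomes 2
Degrees (1 + count): deg[1]=1+1=2, deg[2]=1+1=2, deg[3]=1+1=2, deg[4]=1+0=1, deg[5]=1+0=1, deg[6]=1+1=2, deg[7]=1+2=3, deg[8]=1+0=1

Answer: 2 2 2 1 1 2 3 1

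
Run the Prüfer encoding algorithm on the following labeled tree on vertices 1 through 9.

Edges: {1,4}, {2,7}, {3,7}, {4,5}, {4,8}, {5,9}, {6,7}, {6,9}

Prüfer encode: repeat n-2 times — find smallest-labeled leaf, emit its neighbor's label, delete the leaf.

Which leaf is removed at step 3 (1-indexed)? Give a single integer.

Step 1: current leaves = {1,2,3,8}. Remove leaf 1 (neighbor: 4).
Step 2: current leaves = {2,3,8}. Remove leaf 2 (neighbor: 7).
Step 3: current leaves = {3,8}. Remove leaf 3 (neighbor: 7).

Answer: 3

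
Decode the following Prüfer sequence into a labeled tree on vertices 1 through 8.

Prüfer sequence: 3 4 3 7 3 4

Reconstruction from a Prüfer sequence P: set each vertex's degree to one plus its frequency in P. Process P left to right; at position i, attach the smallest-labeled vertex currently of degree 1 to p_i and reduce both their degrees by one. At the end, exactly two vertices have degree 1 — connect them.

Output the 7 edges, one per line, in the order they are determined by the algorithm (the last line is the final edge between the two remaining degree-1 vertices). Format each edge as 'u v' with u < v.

Initial degrees: {1:1, 2:1, 3:4, 4:3, 5:1, 6:1, 7:2, 8:1}
Step 1: smallest deg-1 vertex = 1, p_1 = 3. Add edge {1,3}. Now deg[1]=0, deg[3]=3.
Step 2: smallest deg-1 vertex = 2, p_2 = 4. Add edge {2,4}. Now deg[2]=0, deg[4]=2.
Step 3: smallest deg-1 vertex = 5, p_3 = 3. Add edge {3,5}. Now deg[5]=0, deg[3]=2.
Step 4: smallest deg-1 vertex = 6, p_4 = 7. Add edge {6,7}. Now deg[6]=0, deg[7]=1.
Step 5: smallest deg-1 vertex = 7, p_5 = 3. Add edge {3,7}. Now deg[7]=0, deg[3]=1.
Step 6: smallest deg-1 vertex = 3, p_6 = 4. Add edge {3,4}. Now deg[3]=0, deg[4]=1.
Final: two remaining deg-1 vertices are 4, 8. Add edge {4,8}.

Answer: 1 3
2 4
3 5
6 7
3 7
3 4
4 8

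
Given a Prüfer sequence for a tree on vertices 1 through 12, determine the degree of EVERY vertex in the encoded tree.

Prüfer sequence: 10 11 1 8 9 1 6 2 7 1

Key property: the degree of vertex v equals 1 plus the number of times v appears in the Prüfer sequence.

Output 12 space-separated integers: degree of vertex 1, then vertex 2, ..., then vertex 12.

p_1 = 10: count[10] becomes 1
p_2 = 11: count[11] becomes 1
p_3 = 1: count[1] becomes 1
p_4 = 8: count[8] becomes 1
p_5 = 9: count[9] becomes 1
p_6 = 1: count[1] becomes 2
p_7 = 6: count[6] becomes 1
p_8 = 2: count[2] becomes 1
p_9 = 7: count[7] becomes 1
p_10 = 1: count[1] becomes 3
Degrees (1 + count): deg[1]=1+3=4, deg[2]=1+1=2, deg[3]=1+0=1, deg[4]=1+0=1, deg[5]=1+0=1, deg[6]=1+1=2, deg[7]=1+1=2, deg[8]=1+1=2, deg[9]=1+1=2, deg[10]=1+1=2, deg[11]=1+1=2, deg[12]=1+0=1

Answer: 4 2 1 1 1 2 2 2 2 2 2 1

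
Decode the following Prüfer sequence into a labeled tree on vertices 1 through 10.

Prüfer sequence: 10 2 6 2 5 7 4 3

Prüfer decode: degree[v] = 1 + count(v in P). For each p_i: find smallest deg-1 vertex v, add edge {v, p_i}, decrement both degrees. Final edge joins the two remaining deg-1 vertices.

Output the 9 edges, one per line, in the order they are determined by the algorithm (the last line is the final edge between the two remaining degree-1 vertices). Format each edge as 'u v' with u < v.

Initial degrees: {1:1, 2:3, 3:2, 4:2, 5:2, 6:2, 7:2, 8:1, 9:1, 10:2}
Step 1: smallest deg-1 vertex = 1, p_1 = 10. Add edge {1,10}. Now deg[1]=0, deg[10]=1.
Step 2: smallest deg-1 vertex = 8, p_2 = 2. Add edge {2,8}. Now deg[8]=0, deg[2]=2.
Step 3: smallest deg-1 vertex = 9, p_3 = 6. Add edge {6,9}. Now deg[9]=0, deg[6]=1.
Step 4: smallest deg-1 vertex = 6, p_4 = 2. Add edge {2,6}. Now deg[6]=0, deg[2]=1.
Step 5: smallest deg-1 vertex = 2, p_5 = 5. Add edge {2,5}. Now deg[2]=0, deg[5]=1.
Step 6: smallest deg-1 vertex = 5, p_6 = 7. Add edge {5,7}. Now deg[5]=0, deg[7]=1.
Step 7: smallest deg-1 vertex = 7, p_7 = 4. Add edge {4,7}. Now deg[7]=0, deg[4]=1.
Step 8: smallest deg-1 vertex = 4, p_8 = 3. Add edge {3,4}. Now deg[4]=0, deg[3]=1.
Final: two remaining deg-1 vertices are 3, 10. Add edge {3,10}.

Answer: 1 10
2 8
6 9
2 6
2 5
5 7
4 7
3 4
3 10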